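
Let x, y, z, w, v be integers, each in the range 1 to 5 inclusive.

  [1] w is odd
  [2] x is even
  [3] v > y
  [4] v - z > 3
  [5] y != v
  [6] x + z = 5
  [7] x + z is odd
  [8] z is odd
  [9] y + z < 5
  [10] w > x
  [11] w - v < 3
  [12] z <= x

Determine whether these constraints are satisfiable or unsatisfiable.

Satisfiable

Try x = 4, y = 1, z = 1, w = 5, v = 5.
Check constraint 4: v - z = 4; constraint 6: x + z = 5. The remaining constraints are straightforward to verify.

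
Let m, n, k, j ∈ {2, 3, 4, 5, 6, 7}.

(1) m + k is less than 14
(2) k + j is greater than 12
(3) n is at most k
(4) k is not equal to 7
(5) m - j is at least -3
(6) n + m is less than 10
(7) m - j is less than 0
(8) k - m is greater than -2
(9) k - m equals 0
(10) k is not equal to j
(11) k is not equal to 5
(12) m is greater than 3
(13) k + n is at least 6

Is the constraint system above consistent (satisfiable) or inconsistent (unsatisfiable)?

Setting (m, n, k, j) = (6, 2, 6, 7) satisfies everything: constraint 1: m + k = 12; constraint 2: k + j = 13, and the others follow.

Satisfiable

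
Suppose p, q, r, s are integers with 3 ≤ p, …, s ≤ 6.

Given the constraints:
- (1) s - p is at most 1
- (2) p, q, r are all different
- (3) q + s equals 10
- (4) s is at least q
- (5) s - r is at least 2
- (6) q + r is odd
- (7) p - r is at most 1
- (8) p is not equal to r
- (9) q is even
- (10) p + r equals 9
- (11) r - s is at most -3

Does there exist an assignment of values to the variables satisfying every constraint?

Unsatisfiable

Constraints 1, 7, and 11 give r − p ≥ -1, p − s ≥ -1, s − r ≥ 3.
Adding all 3 inequalities: the left sides telescope to 0, and the right sides sum to (-1) + (-1) + 3 = 1. So 0 ≥ 1, which is false.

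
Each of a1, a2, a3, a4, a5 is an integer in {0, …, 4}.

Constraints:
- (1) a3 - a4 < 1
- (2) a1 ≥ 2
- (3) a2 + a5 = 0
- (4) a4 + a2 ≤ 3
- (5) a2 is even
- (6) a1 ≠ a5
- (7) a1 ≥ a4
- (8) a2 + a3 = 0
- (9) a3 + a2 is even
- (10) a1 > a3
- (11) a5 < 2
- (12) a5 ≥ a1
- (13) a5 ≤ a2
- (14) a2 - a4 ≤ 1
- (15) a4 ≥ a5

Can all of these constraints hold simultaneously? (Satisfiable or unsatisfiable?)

Unsatisfiable

From constraints 2 and 12: a5 ≥ a1 and a1 ≥ 2, so a5 ≥ 2. From constraint 11: a5 ≤ 1. But 1 < 2, so no value of a5 works.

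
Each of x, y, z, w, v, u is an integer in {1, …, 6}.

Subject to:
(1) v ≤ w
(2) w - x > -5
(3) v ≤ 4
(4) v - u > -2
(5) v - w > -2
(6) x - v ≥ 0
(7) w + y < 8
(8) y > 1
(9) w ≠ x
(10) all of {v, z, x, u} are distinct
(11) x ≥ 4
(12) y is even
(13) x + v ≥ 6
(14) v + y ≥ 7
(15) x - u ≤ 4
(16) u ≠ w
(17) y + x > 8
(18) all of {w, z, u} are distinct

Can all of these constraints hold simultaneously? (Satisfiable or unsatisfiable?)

The assignment x = 5, y = 4, z = 4, w = 3, v = 3, u = 2 works:
  constraint 2 holds since w - x = -2.
  constraint 4 holds since v - u = 1.
  constraint 5 holds since v - w = 0.
The rest check out directly.

Satisfiable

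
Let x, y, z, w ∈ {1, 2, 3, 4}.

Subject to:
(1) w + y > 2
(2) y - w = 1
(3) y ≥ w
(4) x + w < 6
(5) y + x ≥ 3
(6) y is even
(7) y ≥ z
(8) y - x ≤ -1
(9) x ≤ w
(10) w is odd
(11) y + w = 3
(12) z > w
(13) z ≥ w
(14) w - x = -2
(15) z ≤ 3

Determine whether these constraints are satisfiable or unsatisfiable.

Unsatisfiable

Constraints 7, 8, 9, and 13 give y < x, x ≤ w, w ≤ z, z ≤ y. Chaining: y < x ≤ w ≤ z ≤ y, which forces y < y — impossible.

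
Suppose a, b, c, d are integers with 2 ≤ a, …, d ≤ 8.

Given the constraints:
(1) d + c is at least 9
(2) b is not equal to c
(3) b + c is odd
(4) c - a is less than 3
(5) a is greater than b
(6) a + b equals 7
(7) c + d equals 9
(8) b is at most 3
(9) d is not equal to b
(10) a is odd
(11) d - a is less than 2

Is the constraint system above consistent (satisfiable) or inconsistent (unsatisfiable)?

The assignment a = 5, b = 2, c = 5, d = 4 works:
  constraint 1 holds since d + c = 9.
  constraint 4 holds since c - a = 0.
The rest check out directly.

Satisfiable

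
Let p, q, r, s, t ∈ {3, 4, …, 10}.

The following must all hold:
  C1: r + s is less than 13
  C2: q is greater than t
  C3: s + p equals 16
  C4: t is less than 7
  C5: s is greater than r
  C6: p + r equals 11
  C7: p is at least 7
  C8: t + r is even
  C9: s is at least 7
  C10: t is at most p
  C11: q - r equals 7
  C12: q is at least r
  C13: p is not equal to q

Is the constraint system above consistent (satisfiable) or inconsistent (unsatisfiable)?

Setting (p, q, r, s, t) = (8, 10, 3, 8, 5) satisfies everything: constraint 1: r + s = 11; constraint 3: s + p = 16, and the others follow.

Satisfiable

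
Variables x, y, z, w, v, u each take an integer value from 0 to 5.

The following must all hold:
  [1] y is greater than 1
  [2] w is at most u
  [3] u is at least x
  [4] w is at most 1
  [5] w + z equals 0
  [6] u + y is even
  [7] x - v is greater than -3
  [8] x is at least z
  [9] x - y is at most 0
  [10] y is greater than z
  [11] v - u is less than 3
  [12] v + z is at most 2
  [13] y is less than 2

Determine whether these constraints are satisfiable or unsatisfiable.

From constraint 1: y ≥ 2. From constraint 13: y ≤ 1. But 1 < 2, so no value of y works.

Unsatisfiable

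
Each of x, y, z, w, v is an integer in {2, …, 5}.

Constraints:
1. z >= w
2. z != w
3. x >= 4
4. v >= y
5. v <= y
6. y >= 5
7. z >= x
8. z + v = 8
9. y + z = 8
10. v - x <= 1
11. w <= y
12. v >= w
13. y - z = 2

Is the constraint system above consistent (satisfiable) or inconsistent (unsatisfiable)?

From constraints 3 and 7: z ≥ x ≥ 4. From constraints 4 and 6: v ≥ y ≥ 5. Hence z + v ≥ 9. But constraint 8 requires z + v = 8, and 8 < 9. Contradiction.

Unsatisfiable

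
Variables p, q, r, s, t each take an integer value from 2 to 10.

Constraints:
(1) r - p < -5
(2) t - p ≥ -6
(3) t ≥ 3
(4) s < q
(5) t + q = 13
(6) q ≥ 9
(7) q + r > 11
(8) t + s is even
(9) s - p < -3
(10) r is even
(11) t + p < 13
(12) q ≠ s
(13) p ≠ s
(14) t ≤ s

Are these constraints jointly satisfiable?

Setting (p, q, r, s, t) = (9, 10, 2, 3, 3) satisfies everything: constraint 1: r - p = -7; constraint 2: t - p = -6, and the others follow.

Satisfiable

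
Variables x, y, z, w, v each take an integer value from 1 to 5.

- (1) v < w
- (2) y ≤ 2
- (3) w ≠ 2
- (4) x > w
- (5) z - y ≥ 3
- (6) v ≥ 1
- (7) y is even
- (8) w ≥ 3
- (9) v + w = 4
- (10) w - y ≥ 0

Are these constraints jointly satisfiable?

Setting (x, y, z, w, v) = (5, 2, 5, 3, 1) satisfies everything: constraint 5: z - y = 3; constraint 9: v + w = 4, and the others follow.

Satisfiable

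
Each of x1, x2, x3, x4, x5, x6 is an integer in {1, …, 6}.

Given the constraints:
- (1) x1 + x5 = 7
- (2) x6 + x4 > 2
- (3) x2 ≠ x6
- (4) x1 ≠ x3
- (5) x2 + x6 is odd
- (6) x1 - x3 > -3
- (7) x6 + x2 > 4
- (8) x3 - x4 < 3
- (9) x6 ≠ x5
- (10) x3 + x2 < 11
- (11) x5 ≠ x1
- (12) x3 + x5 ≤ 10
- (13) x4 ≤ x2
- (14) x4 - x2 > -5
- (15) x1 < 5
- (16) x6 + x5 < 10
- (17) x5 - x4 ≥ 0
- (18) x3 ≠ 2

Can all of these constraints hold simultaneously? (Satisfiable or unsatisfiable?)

One satisfying assignment is x1 = 2, x2 = 5, x3 = 3, x4 = 2, x5 = 5, x6 = 2.
For the less obvious constraints — constraint 1: x1 + x5 = 7; constraint 2: x6 + x4 = 4; constraint 6: x1 - x3 = -1 — and the others hold by inspection.

Satisfiable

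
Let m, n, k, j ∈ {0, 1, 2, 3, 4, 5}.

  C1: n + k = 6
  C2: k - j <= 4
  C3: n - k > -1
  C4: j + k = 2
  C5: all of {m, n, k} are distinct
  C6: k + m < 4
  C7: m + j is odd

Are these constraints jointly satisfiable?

Satisfiable

One satisfying assignment is m = 1, n = 4, k = 2, j = 0.
For the less obvious constraints — constraint 1: n + k = 6; constraint 2: k - j = 2; constraint 3: n - k = 2 — and the others hold by inspection.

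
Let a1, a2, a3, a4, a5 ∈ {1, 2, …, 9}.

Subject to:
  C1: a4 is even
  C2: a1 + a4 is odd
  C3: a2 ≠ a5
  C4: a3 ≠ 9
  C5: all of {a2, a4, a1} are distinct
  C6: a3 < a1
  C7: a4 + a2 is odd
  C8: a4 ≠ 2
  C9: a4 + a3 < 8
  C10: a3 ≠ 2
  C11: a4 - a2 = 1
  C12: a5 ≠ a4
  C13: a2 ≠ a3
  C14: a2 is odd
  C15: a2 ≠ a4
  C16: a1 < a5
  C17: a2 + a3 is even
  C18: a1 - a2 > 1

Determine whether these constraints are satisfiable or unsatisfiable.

Satisfiable

The assignment a1 = 7, a2 = 3, a3 = 1, a4 = 4, a5 = 8 works:
  constraint 9 holds since a4 + a3 = 5.
  constraint 11 holds since a4 - a2 = 1.
The rest check out directly.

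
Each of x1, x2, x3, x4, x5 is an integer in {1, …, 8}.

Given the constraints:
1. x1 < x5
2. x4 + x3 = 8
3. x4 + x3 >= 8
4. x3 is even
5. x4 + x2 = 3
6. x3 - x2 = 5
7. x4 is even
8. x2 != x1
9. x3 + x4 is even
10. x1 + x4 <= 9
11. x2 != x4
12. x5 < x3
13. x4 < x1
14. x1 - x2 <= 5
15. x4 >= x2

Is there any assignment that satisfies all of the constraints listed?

One satisfying assignment is x1 = 4, x2 = 1, x3 = 6, x4 = 2, x5 = 5.
For the less obvious constraints — constraint 2: x4 + x3 = 8; constraint 3: x4 + x3 = 8; constraint 5: x4 + x2 = 3 — and the others hold by inspection.

Satisfiable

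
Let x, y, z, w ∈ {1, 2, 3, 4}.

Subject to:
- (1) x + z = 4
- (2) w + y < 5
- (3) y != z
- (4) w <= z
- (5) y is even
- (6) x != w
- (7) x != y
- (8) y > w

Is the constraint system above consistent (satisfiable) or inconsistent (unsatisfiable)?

One satisfying assignment is x = 3, y = 2, z = 1, w = 1.
For the less obvious constraints — constraint 1: x + z = 4; constraint 2: w + y = 3 — and the others hold by inspection.

Satisfiable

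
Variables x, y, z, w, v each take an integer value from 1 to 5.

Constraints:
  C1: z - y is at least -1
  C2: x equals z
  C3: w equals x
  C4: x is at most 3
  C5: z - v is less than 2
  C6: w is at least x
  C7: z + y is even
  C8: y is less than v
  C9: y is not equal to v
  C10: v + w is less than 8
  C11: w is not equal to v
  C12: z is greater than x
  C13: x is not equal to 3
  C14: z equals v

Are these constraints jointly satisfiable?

Unsatisfiable

From constraints 2, 3, and 14, w = x = z = v, so w = v. But constraint 11 says w ≠ v. Contradiction.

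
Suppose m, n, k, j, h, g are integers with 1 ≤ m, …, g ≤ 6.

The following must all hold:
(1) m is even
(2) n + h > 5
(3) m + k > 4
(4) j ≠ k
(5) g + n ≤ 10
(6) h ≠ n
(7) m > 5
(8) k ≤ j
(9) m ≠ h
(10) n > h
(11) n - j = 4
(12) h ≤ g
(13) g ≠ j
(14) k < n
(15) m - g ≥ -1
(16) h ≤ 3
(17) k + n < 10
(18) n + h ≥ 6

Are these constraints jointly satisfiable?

Try m = 6, n = 6, k = 1, j = 2, h = 2, g = 4.
Check constraint 2: n + h = 8; constraint 3: m + k = 7; constraint 5: g + n = 10. The remaining constraints are straightforward to verify.

Satisfiable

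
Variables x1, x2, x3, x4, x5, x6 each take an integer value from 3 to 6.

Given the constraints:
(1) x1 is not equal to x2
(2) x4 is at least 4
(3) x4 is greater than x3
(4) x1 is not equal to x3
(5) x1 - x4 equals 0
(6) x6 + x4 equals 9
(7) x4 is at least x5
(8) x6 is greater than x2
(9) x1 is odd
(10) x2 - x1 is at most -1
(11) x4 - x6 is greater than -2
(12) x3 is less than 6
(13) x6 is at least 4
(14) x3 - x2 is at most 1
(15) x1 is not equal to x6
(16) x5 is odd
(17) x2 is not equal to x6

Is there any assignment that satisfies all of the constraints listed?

Try x1 = 5, x2 = 3, x3 = 3, x4 = 5, x5 = 3, x6 = 4.
Check constraint 5: x1 - x4 = 0; constraint 6: x6 + x4 = 9. The remaining constraints are straightforward to verify.

Satisfiable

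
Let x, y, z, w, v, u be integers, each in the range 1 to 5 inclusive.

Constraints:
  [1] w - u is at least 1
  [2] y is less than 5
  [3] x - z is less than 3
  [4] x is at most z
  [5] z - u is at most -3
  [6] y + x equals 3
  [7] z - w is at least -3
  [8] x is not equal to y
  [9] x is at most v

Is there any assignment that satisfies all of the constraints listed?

Unsatisfiable

Constraints 1, 5, and 7 give z − w ≥ -3, w − u ≥ 1, u − z ≥ 3.
Adding all 3 inequalities: the left sides telescope to 0, and the right sides sum to (-3) + 1 + 3 = 1. So 0 ≥ 1, which is false.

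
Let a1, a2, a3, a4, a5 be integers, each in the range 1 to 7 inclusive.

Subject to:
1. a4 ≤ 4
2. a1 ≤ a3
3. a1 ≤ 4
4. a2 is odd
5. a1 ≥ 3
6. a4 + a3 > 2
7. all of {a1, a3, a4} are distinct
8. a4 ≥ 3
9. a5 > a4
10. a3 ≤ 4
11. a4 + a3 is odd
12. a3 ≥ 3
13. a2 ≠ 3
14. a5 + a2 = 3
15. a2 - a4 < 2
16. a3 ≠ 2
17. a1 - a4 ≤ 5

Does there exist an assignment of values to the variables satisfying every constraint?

Constraints 1, 3, 5, 8, 10, and 12 confine each of a1, a3, a4 to the 2 values {3, 4}.
Constraint 7 requires all 3 of them to be distinct, but only 2 values are available — impossible by the pigeonhole principle.

Unsatisfiable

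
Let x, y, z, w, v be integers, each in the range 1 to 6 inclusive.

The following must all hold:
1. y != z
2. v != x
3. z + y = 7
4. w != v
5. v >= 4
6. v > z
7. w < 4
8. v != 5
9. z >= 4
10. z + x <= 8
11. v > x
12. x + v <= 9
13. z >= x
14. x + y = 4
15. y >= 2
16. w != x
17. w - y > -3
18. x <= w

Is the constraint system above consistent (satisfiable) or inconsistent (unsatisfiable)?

Satisfiable

Try x = 1, y = 3, z = 4, w = 3, v = 6.
Check constraint 3: z + y = 7; constraint 10: z + x = 5. The remaining constraints are straightforward to verify.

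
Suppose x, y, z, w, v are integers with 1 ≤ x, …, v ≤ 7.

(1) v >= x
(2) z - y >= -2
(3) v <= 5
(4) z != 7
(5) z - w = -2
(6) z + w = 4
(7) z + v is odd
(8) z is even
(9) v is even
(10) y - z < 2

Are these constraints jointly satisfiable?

Unsatisfiable

Constraint 8 makes z even and constraint 9 makes v even, so z + v must be even. Constraint 7 says z + v is odd — contradiction.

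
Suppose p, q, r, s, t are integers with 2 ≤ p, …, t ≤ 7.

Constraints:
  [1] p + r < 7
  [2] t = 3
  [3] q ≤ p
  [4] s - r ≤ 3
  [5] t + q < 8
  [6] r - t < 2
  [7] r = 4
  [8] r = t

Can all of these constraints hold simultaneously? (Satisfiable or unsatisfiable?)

Unsatisfiable

Constraint 7 fixes r = 4 and constraint 2 fixes t = 3, but constraint 8 requires r = t. Since 4 ≠ 3, contradiction.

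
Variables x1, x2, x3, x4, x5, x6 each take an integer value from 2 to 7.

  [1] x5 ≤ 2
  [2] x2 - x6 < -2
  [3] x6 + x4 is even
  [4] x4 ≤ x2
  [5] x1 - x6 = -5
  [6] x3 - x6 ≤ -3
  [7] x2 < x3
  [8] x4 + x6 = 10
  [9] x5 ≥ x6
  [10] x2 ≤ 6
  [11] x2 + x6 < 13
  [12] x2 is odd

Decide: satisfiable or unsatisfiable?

Unsatisfiable

From constraints 4 and 10: x4 ≤ x2 ≤ 6. From constraints 1 and 9: x6 ≤ x5 ≤ 2. Hence x4 + x6 ≤ 8. But constraint 8 requires x4 + x6 = 10, and 10 > 8. Contradiction.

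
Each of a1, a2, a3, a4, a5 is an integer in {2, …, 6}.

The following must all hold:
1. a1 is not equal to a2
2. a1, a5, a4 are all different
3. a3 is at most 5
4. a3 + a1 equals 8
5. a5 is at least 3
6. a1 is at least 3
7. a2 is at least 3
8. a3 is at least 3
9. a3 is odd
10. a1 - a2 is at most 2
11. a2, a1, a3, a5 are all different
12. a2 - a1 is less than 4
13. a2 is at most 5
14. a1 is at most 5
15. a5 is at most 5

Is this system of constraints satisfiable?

Constraints 3, 5, 6, 7, 8, 13, 14, and 15 confine each of a2, a1, a3, a5 to the 3 values {3, …, 5}.
Constraint 11 requires all 4 of them to be distinct, but only 3 values are available — impossible by the pigeonhole principle.

Unsatisfiable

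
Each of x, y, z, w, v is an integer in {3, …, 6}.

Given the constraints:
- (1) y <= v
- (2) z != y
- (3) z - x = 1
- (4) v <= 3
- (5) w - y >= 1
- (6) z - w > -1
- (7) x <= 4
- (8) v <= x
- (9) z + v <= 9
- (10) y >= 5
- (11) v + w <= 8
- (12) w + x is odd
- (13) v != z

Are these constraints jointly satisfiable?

Unsatisfiable

From constraints 1 and 10: v ≥ y and y ≥ 5, so v ≥ 5. From constraint 4: v ≤ 3. But 3 < 5, so no value of v works.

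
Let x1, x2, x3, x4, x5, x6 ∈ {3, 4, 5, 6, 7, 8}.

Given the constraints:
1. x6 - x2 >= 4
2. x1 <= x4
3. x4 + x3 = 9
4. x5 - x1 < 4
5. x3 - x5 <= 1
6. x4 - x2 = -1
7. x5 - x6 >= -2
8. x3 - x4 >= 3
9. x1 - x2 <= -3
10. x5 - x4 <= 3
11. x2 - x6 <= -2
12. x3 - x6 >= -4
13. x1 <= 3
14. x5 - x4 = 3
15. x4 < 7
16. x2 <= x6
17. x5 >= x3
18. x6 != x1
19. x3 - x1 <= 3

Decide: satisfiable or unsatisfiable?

Constraints 1, 7, 8, 9, 10, and 19 give x3 − x4 ≥ 3, x4 − x5 ≥ -3, x5 − x6 ≥ -2, x6 − x2 ≥ 4, x2 − x1 ≥ 3, x1 − x3 ≥ -3.
Adding all 6 inequalities: the left sides telescope to 0, and the right sides sum to 3 + (-3) + (-2) + 4 + 3 + (-3) = 2. So 0 ≥ 2, which is false.

Unsatisfiable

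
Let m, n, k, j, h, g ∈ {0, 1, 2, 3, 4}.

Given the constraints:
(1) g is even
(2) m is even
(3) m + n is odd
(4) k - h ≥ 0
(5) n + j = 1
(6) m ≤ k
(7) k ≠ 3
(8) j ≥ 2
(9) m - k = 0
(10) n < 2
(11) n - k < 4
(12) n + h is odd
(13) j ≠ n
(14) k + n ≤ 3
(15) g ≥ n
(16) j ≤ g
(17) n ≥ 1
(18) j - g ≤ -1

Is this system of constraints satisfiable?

From constraint 17: n ≥ 1. From constraint 8: j ≥ 2. Hence n + j ≥ 3. But constraint 5 requires n + j = 1, and 1 < 3. Contradiction.

Unsatisfiable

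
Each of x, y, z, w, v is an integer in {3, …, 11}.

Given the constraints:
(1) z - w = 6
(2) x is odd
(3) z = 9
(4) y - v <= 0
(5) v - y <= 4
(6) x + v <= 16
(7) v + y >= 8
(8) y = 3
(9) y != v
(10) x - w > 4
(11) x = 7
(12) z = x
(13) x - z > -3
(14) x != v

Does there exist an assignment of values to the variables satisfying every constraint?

Constraint 3 fixes z = 9 and constraint 11 fixes x = 7, but constraint 12 requires z = x. Since 9 ≠ 7, contradiction.

Unsatisfiable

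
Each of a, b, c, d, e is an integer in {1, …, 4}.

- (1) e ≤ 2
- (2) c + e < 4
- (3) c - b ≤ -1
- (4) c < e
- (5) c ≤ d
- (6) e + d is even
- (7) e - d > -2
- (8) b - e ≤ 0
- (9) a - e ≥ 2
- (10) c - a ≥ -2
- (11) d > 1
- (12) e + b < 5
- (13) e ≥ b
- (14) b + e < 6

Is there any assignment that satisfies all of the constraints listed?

Unsatisfiable

Constraints 3, 8, 9, and 10 give c − a ≥ -2, a − e ≥ 2, e − b ≥ 0, b − c ≥ 1.
Adding all 4 inequalities: the left sides telescope to 0, and the right sides sum to (-2) + 2 + 0 + 1 = 1. So 0 ≥ 1, which is false.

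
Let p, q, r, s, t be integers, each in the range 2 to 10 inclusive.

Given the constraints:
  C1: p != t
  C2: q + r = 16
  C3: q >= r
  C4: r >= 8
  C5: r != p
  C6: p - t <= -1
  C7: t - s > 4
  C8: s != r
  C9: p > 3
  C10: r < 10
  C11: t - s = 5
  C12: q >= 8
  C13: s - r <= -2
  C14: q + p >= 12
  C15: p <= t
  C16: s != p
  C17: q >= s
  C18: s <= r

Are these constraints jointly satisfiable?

One satisfying assignment is p = 6, q = 8, r = 8, s = 4, t = 9.
For the less obvious constraints — constraint 2: q + r = 16; constraint 6: p - t = -3 — and the others hold by inspection.

Satisfiable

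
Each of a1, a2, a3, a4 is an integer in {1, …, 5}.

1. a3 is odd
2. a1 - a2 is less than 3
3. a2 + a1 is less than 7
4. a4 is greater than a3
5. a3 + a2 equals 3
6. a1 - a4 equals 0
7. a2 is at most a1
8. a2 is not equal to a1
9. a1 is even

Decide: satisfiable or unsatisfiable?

Take a1 = 4, a2 = 2, a3 = 1, a4 = 4. Then constraint 2: a1 - a2 = 2; constraint 3: a2 + a1 = 6; constraint 5: a3 + a2 = 3, and every other listed constraint is also met.

Satisfiable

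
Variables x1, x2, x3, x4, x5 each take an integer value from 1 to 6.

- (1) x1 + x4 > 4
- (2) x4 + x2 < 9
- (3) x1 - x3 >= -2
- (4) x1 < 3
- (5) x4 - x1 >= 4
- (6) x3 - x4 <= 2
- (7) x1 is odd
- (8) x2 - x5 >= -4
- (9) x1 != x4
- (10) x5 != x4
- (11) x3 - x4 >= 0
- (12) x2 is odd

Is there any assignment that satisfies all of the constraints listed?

Constraints 3, 5, and 11 give x4 − x1 ≥ 4, x1 − x3 ≥ -2, x3 − x4 ≥ 0.
Adding all 3 inequalities: the left sides telescope to 0, and the right sides sum to 4 + (-2) + 0 = 2. So 0 ≥ 2, which is false.

Unsatisfiable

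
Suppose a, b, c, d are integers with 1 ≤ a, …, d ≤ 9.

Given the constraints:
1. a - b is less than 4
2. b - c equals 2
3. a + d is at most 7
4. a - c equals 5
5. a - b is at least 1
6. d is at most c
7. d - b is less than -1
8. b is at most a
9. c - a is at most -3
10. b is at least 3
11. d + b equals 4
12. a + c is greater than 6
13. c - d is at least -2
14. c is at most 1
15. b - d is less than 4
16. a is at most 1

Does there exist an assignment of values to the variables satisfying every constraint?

Unsatisfiable

From constraints 6 and 14: d ≤ c ≤ 1. From constraints 8 and 16: b ≤ a ≤ 1. Hence d + b ≤ 2. But constraint 11 requires d + b = 4, and 4 > 2. Contradiction.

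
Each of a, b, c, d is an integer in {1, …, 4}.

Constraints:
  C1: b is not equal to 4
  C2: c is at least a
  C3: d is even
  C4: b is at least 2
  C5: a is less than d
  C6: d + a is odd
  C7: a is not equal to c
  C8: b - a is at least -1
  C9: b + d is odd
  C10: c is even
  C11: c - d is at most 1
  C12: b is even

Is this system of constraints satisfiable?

Constraint 12 makes b even and constraint 3 makes d even, so b + d must be even. Constraint 9 says b + d is odd — contradiction.

Unsatisfiable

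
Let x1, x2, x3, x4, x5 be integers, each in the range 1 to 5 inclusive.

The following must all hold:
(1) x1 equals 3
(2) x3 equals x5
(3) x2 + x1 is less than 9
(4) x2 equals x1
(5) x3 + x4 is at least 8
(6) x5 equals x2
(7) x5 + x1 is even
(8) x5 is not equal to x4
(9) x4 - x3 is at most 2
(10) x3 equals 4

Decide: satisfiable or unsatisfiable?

Constraint 10 fixes x3 = 4 and constraint 1 fixes x1 = 3. Constraints 2, 4, and 6 give x3 = x5 = x2 = x1, so x3 = x1. But 4 ≠ 3 — contradiction.

Unsatisfiable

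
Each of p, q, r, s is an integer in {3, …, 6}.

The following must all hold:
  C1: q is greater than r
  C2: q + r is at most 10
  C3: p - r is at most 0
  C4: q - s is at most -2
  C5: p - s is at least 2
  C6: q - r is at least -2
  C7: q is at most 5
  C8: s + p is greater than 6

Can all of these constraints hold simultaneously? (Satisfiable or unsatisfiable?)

Constraints 3, 4, 5, and 6 give q − r ≥ -2, r − p ≥ 0, p − s ≥ 2, s − q ≥ 2.
Adding all 4 inequalities: the left sides telescope to 0, and the right sides sum to (-2) + 0 + 2 + 2 = 2. So 0 ≥ 2, which is false.

Unsatisfiable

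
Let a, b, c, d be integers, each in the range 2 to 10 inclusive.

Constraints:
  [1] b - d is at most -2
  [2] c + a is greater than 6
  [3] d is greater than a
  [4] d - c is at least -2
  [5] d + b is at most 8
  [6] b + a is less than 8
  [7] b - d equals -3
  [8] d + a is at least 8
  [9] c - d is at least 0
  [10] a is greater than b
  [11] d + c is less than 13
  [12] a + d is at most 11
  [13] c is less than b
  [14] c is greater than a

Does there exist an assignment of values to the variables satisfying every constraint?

Unsatisfiable

Constraints 3, 9, 10, and 13 give d ≤ c, c < b, b < a, a < d. Chaining: d ≤ c < b < a < d, which forces d < d — impossible.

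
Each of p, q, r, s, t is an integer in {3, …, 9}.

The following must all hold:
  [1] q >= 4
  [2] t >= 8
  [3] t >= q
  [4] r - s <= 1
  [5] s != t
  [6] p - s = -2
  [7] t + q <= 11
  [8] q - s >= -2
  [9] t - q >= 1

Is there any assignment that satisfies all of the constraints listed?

From constraint 2: t ≥ 8. From constraint 1: q ≥ 4. Hence t + q ≥ 12. But constraint 7 requires t + q ≤ 11, and 11 < 12. Contradiction.

Unsatisfiable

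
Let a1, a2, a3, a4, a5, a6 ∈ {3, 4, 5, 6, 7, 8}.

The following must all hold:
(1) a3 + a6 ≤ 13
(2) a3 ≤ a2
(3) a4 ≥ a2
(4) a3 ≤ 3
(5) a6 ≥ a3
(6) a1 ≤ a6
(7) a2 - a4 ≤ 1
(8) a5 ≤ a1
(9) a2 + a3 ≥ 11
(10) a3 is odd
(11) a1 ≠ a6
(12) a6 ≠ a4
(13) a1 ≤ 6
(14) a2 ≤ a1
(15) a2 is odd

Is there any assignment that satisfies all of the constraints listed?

From constraints 13 and 14: a2 ≤ a1 ≤ 6. From constraint 4: a3 ≤ 3. Hence a2 + a3 ≤ 9. But constraint 9 requires a2 + a3 ≥ 11, and 11 > 9. Contradiction.

Unsatisfiable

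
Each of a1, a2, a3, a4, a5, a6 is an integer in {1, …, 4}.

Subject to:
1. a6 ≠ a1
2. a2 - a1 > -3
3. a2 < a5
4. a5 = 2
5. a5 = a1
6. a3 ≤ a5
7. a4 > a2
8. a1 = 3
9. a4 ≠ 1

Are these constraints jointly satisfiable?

Unsatisfiable

Constraint 4 fixes a5 = 2 and constraint 8 fixes a1 = 3, but constraint 5 requires a5 = a1. Since 2 ≠ 3, contradiction.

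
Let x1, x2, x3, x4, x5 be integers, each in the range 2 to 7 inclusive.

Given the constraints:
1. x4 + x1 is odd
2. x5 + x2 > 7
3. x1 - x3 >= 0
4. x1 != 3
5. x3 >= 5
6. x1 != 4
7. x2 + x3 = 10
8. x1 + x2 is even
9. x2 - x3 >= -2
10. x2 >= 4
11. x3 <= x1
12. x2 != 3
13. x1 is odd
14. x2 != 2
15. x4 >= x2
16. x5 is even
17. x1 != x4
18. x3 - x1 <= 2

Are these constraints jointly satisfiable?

Setting (x1, x2, x3, x4, x5) = (5, 5, 5, 6, 4) satisfies everything: constraint 2: x5 + x2 = 9; constraint 3: x1 - x3 = 0; constraint 7: x2 + x3 = 10, and the others follow.

Satisfiable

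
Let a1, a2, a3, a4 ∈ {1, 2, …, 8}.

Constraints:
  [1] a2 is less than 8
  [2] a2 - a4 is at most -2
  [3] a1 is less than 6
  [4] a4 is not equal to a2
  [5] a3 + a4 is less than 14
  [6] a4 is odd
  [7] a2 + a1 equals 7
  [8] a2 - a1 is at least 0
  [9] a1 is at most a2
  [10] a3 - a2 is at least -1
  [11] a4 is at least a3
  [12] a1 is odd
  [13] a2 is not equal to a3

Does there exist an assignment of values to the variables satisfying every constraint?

Take a1 = 3, a2 = 4, a3 = 5, a4 = 7. Then constraint 2: a2 - a4 = -3; constraint 5: a3 + a4 = 12, and every other listed constraint is also met.

Satisfiable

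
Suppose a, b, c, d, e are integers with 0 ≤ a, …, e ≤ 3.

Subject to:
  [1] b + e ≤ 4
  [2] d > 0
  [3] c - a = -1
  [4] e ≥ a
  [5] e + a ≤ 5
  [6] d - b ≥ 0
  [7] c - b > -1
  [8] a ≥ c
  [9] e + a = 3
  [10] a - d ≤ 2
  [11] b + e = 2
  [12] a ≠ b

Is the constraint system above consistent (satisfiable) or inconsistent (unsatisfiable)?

Setting (a, b, c, d, e) = (1, 0, 0, 1, 2) satisfies everything: constraint 1: b + e = 2; constraint 3: c - a = -1, and the others follow.

Satisfiable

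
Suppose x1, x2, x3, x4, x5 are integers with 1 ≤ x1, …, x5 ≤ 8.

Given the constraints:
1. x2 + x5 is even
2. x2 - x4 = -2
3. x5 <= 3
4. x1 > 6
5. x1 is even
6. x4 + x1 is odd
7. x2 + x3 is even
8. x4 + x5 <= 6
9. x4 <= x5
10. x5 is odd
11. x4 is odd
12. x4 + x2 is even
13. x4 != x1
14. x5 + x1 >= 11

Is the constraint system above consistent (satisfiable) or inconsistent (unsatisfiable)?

Satisfiable

Setting (x1, x2, x3, x4, x5) = (8, 1, 5, 3, 3) satisfies everything: constraint 2: x2 - x4 = -2; constraint 8: x4 + x5 = 6, and the others follow.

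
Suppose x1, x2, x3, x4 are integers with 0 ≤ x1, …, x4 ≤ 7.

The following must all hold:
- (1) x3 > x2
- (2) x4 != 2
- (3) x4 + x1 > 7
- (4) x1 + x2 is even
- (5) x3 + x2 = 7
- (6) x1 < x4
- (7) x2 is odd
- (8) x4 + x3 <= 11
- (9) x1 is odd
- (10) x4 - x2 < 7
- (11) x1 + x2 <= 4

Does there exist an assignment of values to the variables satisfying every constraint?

The assignment x1 = 3, x2 = 1, x3 = 6, x4 = 5 works:
  constraint 3 holds since x4 + x1 = 8.
  constraint 5 holds since x3 + x2 = 7.
  constraint 8 holds since x4 + x3 = 11.
The rest check out directly.

Satisfiable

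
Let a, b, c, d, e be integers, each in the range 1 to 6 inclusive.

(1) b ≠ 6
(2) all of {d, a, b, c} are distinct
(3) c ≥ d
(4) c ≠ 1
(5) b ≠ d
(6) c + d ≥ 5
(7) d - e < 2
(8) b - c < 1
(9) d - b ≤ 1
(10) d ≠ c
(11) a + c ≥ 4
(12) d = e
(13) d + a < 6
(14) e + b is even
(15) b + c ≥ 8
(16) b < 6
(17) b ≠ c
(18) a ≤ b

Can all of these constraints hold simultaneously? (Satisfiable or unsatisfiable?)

One satisfying assignment is a = 1, b = 4, c = 6, d = 2, e = 2.
For the less obvious constraints — constraint 6: c + d = 8; constraint 7: d - e = 0 — and the others hold by inspection.

Satisfiable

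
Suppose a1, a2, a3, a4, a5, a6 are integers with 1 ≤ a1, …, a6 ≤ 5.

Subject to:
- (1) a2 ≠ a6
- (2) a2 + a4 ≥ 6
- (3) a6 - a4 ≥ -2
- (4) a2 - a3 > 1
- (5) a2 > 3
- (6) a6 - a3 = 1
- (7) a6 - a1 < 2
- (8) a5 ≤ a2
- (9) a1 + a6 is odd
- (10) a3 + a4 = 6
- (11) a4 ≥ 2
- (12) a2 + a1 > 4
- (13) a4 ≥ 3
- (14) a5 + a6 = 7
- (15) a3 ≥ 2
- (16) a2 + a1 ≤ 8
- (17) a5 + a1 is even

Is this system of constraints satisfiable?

Try a1 = 2, a2 = 4, a3 = 2, a4 = 4, a5 = 4, a6 = 3.
Check constraint 2: a2 + a4 = 8; constraint 3: a6 - a4 = -1. The remaining constraints are straightforward to verify.

Satisfiable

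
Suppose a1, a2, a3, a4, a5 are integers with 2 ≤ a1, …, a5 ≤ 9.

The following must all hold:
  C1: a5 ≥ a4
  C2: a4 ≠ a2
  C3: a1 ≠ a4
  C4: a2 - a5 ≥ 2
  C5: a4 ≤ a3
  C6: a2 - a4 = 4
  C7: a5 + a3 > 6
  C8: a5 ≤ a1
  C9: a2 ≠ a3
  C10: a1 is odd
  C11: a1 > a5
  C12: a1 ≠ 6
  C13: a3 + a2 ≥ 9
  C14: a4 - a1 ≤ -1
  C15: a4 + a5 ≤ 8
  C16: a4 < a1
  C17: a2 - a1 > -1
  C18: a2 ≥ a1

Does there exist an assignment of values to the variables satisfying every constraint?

Try a1 = 7, a2 = 7, a3 = 3, a4 = 3, a5 = 4.
Check constraint 4: a2 - a5 = 3; constraint 6: a2 - a4 = 4. The remaining constraints are straightforward to verify.

Satisfiable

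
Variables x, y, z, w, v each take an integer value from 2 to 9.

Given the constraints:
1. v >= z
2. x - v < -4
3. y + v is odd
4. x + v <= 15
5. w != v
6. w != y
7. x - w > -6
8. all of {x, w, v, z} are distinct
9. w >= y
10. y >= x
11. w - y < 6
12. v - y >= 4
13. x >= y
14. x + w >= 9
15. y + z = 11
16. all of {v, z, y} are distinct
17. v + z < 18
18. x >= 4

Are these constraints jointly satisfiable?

Satisfiable

The assignment x = 4, y = 4, z = 7, w = 8, v = 9 works:
  constraint 2 holds since x - v = -5.
  constraint 4 holds since x + v = 13.
  constraint 7 holds since x - w = -4.
The rest check out directly.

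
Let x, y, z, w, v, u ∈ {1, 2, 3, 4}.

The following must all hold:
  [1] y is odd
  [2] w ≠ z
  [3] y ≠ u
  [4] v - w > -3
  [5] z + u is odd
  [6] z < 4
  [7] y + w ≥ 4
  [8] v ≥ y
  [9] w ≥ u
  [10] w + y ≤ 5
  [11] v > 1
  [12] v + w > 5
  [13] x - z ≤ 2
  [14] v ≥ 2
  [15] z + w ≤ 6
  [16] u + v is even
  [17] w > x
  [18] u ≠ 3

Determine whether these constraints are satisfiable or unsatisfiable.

Satisfiable

The assignment x = 1, y = 1, z = 1, w = 4, v = 2, u = 4 works:
  constraint 4 holds since v - w = -2.
  constraint 7 holds since y + w = 5.
The rest check out directly.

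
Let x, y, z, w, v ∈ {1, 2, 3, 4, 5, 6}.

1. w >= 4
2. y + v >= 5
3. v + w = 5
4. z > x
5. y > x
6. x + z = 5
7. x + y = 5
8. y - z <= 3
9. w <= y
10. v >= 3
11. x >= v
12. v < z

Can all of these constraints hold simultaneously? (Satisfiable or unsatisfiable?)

From constraints 10 and 11: x ≥ v ≥ 3. From constraints 1 and 9: y ≥ w ≥ 4. Hence x + y ≥ 7. But constraint 7 requires x + y = 5, and 5 < 7. Contradiction.

Unsatisfiable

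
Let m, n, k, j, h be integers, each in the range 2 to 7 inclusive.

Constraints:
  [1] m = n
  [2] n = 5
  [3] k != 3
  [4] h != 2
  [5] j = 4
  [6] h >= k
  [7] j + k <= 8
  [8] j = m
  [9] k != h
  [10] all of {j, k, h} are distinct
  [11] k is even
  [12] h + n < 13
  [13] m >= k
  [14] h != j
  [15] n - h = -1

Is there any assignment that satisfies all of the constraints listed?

Unsatisfiable

Constraint 5 fixes j = 4 and constraint 2 fixes n = 5. Constraints 1 and 8 give j = m = n, so j = n. But 4 ≠ 5 — contradiction.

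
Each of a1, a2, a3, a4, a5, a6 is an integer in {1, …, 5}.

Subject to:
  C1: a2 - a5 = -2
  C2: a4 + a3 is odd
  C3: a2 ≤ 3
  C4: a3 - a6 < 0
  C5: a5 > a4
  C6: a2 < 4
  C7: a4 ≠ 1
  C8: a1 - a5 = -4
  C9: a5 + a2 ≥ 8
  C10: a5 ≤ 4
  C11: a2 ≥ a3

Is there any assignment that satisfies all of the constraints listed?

Unsatisfiable

From constraint 10: a5 ≤ 4. From constraint 3: a2 ≤ 3. Hence a5 + a2 ≤ 7. But constraint 9 requires a5 + a2 ≥ 8, and 8 > 7. Contradiction.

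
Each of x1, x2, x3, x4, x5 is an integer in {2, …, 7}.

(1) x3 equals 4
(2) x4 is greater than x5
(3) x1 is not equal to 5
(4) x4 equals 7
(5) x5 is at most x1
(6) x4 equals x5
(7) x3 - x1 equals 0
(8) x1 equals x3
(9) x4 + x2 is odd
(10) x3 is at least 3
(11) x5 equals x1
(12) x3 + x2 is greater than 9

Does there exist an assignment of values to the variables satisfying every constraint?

Unsatisfiable

Constraint 4 fixes x4 = 7 and constraint 1 fixes x3 = 4. Constraints 6, 8, and 11 give x4 = x5 = x1 = x3, so x4 = x3. But 7 ≠ 4 — contradiction.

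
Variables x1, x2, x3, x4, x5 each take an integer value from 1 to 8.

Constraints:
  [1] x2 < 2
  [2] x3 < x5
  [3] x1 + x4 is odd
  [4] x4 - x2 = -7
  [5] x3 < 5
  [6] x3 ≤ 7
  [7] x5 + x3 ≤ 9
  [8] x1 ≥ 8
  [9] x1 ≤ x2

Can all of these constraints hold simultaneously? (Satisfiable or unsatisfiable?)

Unsatisfiable

From constraints 8 and 9: x2 ≥ x1 and x1 ≥ 8, so x2 ≥ 8. From constraint 1: x2 ≤ 1. But 1 < 8, so no value of x2 works.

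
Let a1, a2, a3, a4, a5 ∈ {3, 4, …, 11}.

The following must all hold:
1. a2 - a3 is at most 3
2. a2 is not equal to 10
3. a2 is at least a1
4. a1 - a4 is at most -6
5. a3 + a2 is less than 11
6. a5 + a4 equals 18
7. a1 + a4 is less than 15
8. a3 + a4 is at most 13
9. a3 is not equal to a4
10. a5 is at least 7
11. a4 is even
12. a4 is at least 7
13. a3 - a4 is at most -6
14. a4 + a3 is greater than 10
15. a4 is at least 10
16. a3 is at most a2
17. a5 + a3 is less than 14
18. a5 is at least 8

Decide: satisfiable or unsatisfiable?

Setting (a1, a2, a3, a4, a5) = (3, 6, 3, 10, 8) satisfies everything: constraint 1: a2 - a3 = 3; constraint 4: a1 - a4 = -7; constraint 5: a3 + a2 = 9, and the others follow.

Satisfiable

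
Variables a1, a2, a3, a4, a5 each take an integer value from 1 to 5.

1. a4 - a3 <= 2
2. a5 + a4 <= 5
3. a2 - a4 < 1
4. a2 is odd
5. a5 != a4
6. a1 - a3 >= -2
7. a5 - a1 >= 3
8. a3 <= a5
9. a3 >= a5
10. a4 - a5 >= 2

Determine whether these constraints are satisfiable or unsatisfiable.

Unsatisfiable

Constraints 1, 6, 7, and 10 give a1 − a3 ≥ -2, a3 − a4 ≥ -2, a4 − a5 ≥ 2, a5 − a1 ≥ 3.
Adding all 4 inequalities: the left sides telescope to 0, and the right sides sum to (-2) + (-2) + 2 + 3 = 1. So 0 ≥ 1, which is false.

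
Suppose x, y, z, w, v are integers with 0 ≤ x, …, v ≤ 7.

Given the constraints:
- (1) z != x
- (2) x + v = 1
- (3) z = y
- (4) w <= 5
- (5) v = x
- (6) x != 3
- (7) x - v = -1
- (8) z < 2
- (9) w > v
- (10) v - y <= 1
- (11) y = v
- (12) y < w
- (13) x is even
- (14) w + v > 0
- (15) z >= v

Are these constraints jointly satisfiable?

Unsatisfiable

From constraints 3, 5, and 11, z = y = v = x, so z = x. But constraint 1 says z ≠ x. Contradiction.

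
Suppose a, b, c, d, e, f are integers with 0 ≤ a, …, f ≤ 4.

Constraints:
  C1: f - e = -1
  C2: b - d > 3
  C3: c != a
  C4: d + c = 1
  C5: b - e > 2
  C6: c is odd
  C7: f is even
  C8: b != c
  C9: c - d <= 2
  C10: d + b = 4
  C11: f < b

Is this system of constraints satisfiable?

Take a = 0, b = 4, c = 1, d = 0, e = 1, f = 0. Then constraint 1: f - e = -1; constraint 2: b - d = 4; constraint 4: d + c = 1, and every other listed constraint is also met.

Satisfiable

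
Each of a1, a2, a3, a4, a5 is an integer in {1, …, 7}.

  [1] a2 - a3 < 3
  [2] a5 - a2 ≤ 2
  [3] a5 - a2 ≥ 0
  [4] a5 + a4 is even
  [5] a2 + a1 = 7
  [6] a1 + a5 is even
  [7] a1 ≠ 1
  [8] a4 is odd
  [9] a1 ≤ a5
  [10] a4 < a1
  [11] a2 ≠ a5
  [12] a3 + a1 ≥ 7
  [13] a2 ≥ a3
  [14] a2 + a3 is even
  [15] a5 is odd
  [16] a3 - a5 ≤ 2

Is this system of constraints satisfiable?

Setting (a1, a2, a3, a4, a5) = (3, 4, 4, 1, 5) satisfies everything: constraint 1: a2 - a3 = 0; constraint 2: a5 - a2 = 1; constraint 3: a5 - a2 = 1, and the others follow.

Satisfiable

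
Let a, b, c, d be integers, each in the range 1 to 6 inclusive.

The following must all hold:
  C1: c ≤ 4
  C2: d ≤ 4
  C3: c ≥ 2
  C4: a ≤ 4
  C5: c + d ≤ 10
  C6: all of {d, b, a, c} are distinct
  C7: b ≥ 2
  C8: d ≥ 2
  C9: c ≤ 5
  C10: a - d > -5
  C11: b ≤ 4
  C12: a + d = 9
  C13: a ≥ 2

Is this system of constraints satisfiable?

Constraints 1, 2, 3, 4, 7, 8, 11, and 13 confine each of d, b, a, c to the 3 values {2, …, 4}.
Constraint 6 requires all 4 of them to be distinct, but only 3 values are available — impossible by the pigeonhole principle.

Unsatisfiable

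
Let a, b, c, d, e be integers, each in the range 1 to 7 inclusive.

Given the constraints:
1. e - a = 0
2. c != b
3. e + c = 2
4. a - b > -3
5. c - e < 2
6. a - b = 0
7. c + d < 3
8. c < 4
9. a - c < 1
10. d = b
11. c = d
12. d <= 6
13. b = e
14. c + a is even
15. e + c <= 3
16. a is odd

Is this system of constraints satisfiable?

Unsatisfiable

From constraints 10 and 11, c = d = b, so c = b. But constraint 2 says c ≠ b. Contradiction.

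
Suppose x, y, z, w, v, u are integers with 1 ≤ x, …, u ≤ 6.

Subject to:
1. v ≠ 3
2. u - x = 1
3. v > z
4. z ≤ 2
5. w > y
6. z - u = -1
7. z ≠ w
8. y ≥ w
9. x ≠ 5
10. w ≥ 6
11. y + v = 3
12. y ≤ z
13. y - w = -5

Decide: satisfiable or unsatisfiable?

From constraints 8 and 10: y ≥ w and w ≥ 6, so y ≥ 6. From constraints 4 and 12: y ≤ z and z ≤ 2, so y ≤ 2. But 2 < 6, so no value of y works.

Unsatisfiable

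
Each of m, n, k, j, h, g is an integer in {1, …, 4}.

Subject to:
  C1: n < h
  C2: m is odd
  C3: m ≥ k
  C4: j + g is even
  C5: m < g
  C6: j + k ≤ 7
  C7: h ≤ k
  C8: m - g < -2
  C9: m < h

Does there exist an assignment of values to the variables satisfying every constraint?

Constraints 3, 7, and 9 give h ≤ k, k ≤ m, m < h. Chaining: h ≤ k ≤ m < h, which forces h < h — impossible.

Unsatisfiable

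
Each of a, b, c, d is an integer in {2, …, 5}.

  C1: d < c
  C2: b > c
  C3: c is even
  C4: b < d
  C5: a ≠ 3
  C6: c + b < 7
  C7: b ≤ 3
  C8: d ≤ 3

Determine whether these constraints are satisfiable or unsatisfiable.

Constraints 1, 2, and 4 give b < d, d < c, c < b. Chaining: b < d < c < b, which forces b < b — impossible.

Unsatisfiable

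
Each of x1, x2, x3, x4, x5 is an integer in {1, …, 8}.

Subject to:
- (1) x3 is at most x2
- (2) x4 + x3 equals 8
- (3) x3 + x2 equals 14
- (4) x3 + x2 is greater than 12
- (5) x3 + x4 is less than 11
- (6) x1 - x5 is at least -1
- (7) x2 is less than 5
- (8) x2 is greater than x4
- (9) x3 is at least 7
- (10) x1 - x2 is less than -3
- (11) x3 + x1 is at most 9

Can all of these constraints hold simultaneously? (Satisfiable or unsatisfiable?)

Unsatisfiable

From constraints 1 and 9: x2 ≥ x3 and x3 ≥ 7, so x2 ≥ 7. From constraint 7: x2 ≤ 4. But 4 < 7, so no value of x2 works.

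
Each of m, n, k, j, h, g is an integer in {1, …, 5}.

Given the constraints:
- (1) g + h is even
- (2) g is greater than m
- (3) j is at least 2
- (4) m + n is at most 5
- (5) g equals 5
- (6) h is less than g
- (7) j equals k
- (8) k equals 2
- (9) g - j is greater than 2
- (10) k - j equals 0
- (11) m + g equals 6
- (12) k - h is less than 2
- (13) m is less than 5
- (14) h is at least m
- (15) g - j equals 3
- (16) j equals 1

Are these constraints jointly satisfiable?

Unsatisfiable

Constraint 16 fixes j = 1 and constraint 8 fixes k = 2, but constraint 7 requires j = k. Since 1 ≠ 2, contradiction.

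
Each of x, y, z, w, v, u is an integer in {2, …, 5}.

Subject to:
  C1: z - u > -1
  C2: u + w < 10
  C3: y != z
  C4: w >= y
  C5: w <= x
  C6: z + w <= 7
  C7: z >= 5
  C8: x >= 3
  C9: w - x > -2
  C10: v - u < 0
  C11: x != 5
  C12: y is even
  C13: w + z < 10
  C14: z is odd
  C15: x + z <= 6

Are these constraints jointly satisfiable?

Unsatisfiable

From constraint 8: x ≥ 3. From constraint 7: z ≥ 5. Hence x + z ≥ 8. But constraint 15 requires x + z ≤ 6, and 6 < 8. Contradiction.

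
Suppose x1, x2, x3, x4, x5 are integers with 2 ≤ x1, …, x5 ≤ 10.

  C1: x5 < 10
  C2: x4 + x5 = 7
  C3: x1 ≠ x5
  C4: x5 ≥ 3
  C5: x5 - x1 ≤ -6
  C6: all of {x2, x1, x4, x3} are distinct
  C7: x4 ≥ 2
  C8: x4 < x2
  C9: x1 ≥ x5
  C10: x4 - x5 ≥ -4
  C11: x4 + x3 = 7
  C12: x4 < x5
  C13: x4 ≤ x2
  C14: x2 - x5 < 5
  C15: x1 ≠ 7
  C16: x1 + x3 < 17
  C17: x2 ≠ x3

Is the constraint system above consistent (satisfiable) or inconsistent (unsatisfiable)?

The assignment x1 = 10, x2 = 6, x3 = 4, x4 = 3, x5 = 4 works:
  constraint 2 holds since x4 + x5 = 7.
  constraint 5 holds since x5 - x1 = -6.
  constraint 10 holds since x4 - x5 = -1.
The rest check out directly.

Satisfiable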